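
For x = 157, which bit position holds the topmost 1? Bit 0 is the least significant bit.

157 = 10011101
The topmost 1 is at position 7 (since 2^7 = 128 ≤ 157 < 256).

7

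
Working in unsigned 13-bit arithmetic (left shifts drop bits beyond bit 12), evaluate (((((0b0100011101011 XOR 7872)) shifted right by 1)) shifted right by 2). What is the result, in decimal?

709

0b0100011101011 = 0100011101011
7872 = 1111011000000
→ XOR → 1011000101011 = 5675
→ shifted right by 1 → 0101100010101 = 2837
→ shifted right by 2 → 0001011000101 = 709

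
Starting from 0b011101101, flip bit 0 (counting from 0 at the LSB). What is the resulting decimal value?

236

x = 011101101
bit 0 is currently 1; toggle it via x ^ (1 << 0) = x ^ 1
→ 011101100 = 236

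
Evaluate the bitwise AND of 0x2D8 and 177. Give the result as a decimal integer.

0x2D8 = 1011011000
177 = 0010110001
AND → 0010010000 = 144

144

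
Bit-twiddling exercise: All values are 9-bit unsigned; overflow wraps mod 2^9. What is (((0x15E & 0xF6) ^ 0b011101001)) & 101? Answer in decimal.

0x15E = 101011110
0xF6 = 011110110
→ & → 001010110 = 86
0b011101001 = 011101001
→ ^ → 010111111 = 191
101 = 001100101
→ & → 000100101 = 37

37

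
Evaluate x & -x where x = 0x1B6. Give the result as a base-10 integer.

2

x = 110110110 = 438
-x (two's complement) = …001001010
AND   = 000000010 = 2
(x & -x isolates the lowest set bit of x.)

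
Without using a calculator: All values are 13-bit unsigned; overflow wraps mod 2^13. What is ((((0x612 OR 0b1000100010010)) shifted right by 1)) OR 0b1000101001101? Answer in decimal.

0x612 = 0011000010010
0b1000100010010 = 1000100010010
→ OR → 1011100010010 = 5906
→ shifted right by 1 → 0101110001001 = 2953
0b1000101001101 = 1000101001101
→ OR → 1101111001101 = 7117

7117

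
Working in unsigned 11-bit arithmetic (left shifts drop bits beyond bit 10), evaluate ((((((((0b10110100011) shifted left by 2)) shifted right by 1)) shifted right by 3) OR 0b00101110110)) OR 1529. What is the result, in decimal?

0b10110100011 = 10110100011
→ shifted left by 2 (mod 2^11) → 11010001100 = 1676
→ shifted right by 1 → 01101000110 = 838
→ shifted right by 3 → 00001101000 = 104
0b00101110110 = 00101110110
→ OR → 00101111110 = 382
1529 = 10111111001
→ OR → 10111111111 = 1535

1535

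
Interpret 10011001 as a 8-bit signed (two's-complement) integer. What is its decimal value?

pattern = 10011001 (MSB is 1 ⇒ negative)
Invert: 01100110, add 1 → 01100111 = 103, so the value is -103.
(Equivalently: 153 - 2^8 = 153 - 256 = -103.)

-103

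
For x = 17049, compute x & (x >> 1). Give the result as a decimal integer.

8

x = 100001010011001 = 17049
x>>1 = 010000101001100
AND  = 000000000001000 = 8
(x & (x >> 1) has a 1 wherever x has two consecutive 1 bits.)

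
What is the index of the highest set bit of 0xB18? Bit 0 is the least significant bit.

11

0xB18 = 101100011000
The topmost 1 is at position 11 (since 2^11 = 2048 ≤ 2840 < 4096).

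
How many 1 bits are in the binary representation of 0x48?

0x48 = 1001000
Count the 1s: 1 + 1 = 2

2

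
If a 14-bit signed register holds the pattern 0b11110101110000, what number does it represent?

-656

pattern = 11110101110000 (MSB is 1 ⇒ negative)
Invert: 00001010001111, add 1 → 00001010010000 = 656, so the value is -656.
(Equivalently: 15728 - 2^14 = 15728 - 16384 = -656.)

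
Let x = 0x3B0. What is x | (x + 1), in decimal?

x = 1110110000 = 944
x + 1 = 1110110001
OR    = 1110110001 = 945
(x | (x + 1) sets the lowest cleared bit.)

945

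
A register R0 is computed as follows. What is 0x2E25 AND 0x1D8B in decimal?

0x2E25 = 10111000100101
0x1D8B = 01110110001011
AND → 00110000000001 = 3073

3073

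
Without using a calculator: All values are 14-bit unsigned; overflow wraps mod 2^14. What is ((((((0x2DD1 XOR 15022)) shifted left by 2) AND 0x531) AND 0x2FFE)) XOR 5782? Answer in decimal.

0x2DD1 = 10110111010001
15022 = 11101010101110
→ XOR → 01011101111111 = 6015
→ shifted left by 2 (mod 2^14) → 01110111111100 = 7676
0x531 = 00010100110001
→ AND → 00010100110000 = 1328
0x2FFE = 10111111111110
→ AND → 00010100110000 = 1328
5782 = 01011010010110
→ XOR → 01001110100110 = 5030

5030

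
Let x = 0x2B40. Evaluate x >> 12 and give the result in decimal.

2

0x2B40 = 10101101000000
shift right by 12 → 00000000000010 = 2
(equivalently, floor(11072 / 4096))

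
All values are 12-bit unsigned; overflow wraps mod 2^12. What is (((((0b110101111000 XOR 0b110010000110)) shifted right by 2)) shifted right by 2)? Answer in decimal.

0b110101111000 = 110101111000
0b110010000110 = 110010000110
→ XOR → 000111111110 = 510
→ shifted right by 2 → 000001111111 = 127
→ shifted right by 2 → 000000011111 = 31

31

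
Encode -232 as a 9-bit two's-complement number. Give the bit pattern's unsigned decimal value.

232 in 9 bits: 011101000
Invert: 100010111
Add 1:  100011000 = 280
(Check: 2^9 - 232 = 512 - 232 = 280.)

280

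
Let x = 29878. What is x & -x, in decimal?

x = 111010010110110 = 29878
-x (two's complement) = …000101101001010
AND   = 000000000000010 = 2
(x & -x isolates the lowest set bit of x.)

2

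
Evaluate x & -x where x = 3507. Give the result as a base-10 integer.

1

x = 110110110011 = 3507
-x (two's complement) = …001001001101
AND   = 000000000001 = 1
(x & -x isolates the lowest set bit of x.)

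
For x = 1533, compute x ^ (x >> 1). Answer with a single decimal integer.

1795

x = 10111111101 = 1533
x>>1 = 01011111110
XOR  = 11100000011 = 1795
(x ^ (x >> 1) gives the standard binary-reflected Gray code of x.)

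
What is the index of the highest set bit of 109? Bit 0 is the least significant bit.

6

109 = 1101101
The topmost 1 is at position 6 (since 2^6 = 64 ≤ 109 < 128).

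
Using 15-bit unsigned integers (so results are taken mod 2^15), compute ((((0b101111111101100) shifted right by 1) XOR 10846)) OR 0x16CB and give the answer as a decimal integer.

0b101111111101100 = 101111111101100
→ shifted right by 1 → 010111111110110 = 12278
10846 = 010101001011110
→ XOR → 000010110101000 = 1448
0x16CB = 001011011001011
→ OR → 001011111101011 = 6123

6123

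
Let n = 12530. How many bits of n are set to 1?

7

12530 = 11000011110010
Count the 1s: 1 + 1 + 1 + 1 + 1 + 1 + 1 = 7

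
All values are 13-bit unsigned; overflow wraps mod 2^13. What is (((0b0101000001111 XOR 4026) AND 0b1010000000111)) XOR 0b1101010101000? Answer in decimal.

7853

0b0101000001111 = 0101000001111
4026 = 0111110111010
→ XOR → 0010110110101 = 1461
0b1010000000111 = 1010000000111
→ AND → 0010000000101 = 1029
0b1101010101000 = 1101010101000
→ XOR → 1111010101101 = 7853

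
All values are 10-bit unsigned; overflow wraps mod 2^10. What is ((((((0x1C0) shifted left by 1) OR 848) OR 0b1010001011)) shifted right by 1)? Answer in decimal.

493

0x1C0 = 0111000000
→ shifted left by 1 (mod 2^10) → 1110000000 = 896
848 = 1101010000
→ OR → 1111010000 = 976
0b1010001011 = 1010001011
→ OR → 1111011011 = 987
→ shifted right by 1 → 0111101101 = 493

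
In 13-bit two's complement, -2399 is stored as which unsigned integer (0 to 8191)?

2399 in 13 bits: 0100101011111
Invert: 1011010100000
Add 1:  1011010100001 = 5793
(Check: 2^13 - 2399 = 8192 - 2399 = 5793.)

5793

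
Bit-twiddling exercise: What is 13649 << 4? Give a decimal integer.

218384

13649 = 000011010101010001
shift left by 4 → 110101010100010000 = 218384
(equivalently, 13649 × 2^4 = 13649 × 16)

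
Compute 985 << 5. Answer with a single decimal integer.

985 = 000001111011001
shift left by 5 → 111101100100000 = 31520
(equivalently, 985 × 2^5 = 985 × 32)

31520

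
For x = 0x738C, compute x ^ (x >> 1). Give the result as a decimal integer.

19018

x = 111001110001100 = 29580
x>>1 = 011100111000110
XOR  = 100101001001010 = 19018
(x ^ (x >> 1) gives the standard binary-reflected Gray code of x.)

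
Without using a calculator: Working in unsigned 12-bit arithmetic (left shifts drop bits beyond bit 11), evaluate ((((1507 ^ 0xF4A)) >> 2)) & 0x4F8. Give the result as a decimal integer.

168

1507 = 010111100011
0xF4A = 111101001010
→ ^ → 101010101001 = 2729
→ >> 2 → 001010101010 = 682
0x4F8 = 010011111000
→ & → 000010101000 = 168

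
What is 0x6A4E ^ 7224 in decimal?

30326

0x6A4E = 110101001001110
7224 = 001110000111000
XOR → 111011001110110 = 30326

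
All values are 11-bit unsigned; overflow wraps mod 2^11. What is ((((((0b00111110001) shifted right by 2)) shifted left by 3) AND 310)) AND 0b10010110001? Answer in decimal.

0b00111110001 = 00111110001
→ shifted right by 2 → 00001111100 = 124
→ shifted left by 3 (mod 2^11) → 01111100000 = 992
310 = 00100110110
→ AND → 00100100000 = 288
0b10010110001 = 10010110001
→ AND → 00000100000 = 32

32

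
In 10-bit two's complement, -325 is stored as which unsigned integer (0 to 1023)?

325 in 10 bits: 0101000101
Invert: 1010111010
Add 1:  1010111011 = 699
(Check: 2^10 - 325 = 1024 - 325 = 699.)

699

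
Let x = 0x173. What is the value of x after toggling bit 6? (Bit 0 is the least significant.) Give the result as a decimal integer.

307

x = 101110011
bit 6 is currently 1; toggle it via x ^ (1 << 6) = x ^ 64
→ 100110011 = 307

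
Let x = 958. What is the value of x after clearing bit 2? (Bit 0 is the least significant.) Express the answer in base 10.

954

x = 1110111110
bit 2 is currently 1; clear it via x & ~(1 << 2) = x & ~4
→ 1110111010 = 954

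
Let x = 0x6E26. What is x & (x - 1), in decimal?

x = 110111000100110 = 28198
x - 1 = 110111000100101
AND   = 110111000100100 = 28196
(x & (x - 1) clears the lowest set bit of x.)

28196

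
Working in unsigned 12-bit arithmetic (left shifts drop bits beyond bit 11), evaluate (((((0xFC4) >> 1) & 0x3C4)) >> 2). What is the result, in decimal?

0xFC4 = 111111000100
→ >> 1 → 011111100010 = 2018
0x3C4 = 001111000100
→ & → 001111000000 = 960
→ >> 2 → 000011110000 = 240

240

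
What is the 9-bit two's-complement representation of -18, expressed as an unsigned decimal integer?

494

18 in 9 bits: 000010010
Invert: 111101101
Add 1:  111101110 = 494
(Check: 2^9 - 18 = 512 - 18 = 494.)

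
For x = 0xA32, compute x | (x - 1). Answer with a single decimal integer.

2611

x = 101000110010 = 2610
x - 1 = 101000110001
OR    = 101000110011 = 2611
(x | (x - 1) sets all bits below the lowest set bit.)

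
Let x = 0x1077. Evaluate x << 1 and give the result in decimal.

8430

0x1077 = 01000001110111
shift left by 1 → 10000011101110 = 8430
(equivalently, 4215 × 2^1 = 4215 × 2)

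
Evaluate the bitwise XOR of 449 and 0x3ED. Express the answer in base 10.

556

449 = 0111000001
0x3ED = 1111101101
XOR → 1000101100 = 556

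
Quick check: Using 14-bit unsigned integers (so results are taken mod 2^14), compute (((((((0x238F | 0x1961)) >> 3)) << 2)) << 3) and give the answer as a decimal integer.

0x238F = 10001110001111
0x1961 = 01100101100001
→ | → 11101111101111 = 15343
→ >> 3 → 00011101111101 = 1917
→ << 2 (mod 2^14) → 01110111110100 = 7668
→ << 3 (mod 2^14) → 10111110100000 = 12192

12192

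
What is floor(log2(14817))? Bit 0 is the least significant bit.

13

14817 = 11100111100001
The topmost 1 is at position 13 (since 2^13 = 8192 ≤ 14817 < 16384).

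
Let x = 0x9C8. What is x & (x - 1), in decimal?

x = 100111001000 = 2504
x - 1 = 100111000111
AND   = 100111000000 = 2496
(x & (x - 1) clears the lowest set bit of x.)

2496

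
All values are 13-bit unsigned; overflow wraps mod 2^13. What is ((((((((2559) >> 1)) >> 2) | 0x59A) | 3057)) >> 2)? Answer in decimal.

1023

2559 = 0100111111111
→ >> 1 → 0010011111111 = 1279
→ >> 2 → 0000100111111 = 319
0x59A = 0010110011010
→ | → 0010110111111 = 1471
3057 = 0101111110001
→ | → 0111111111111 = 4095
→ >> 2 → 0001111111111 = 1023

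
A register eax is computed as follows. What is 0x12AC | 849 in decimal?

0x12AC = 1001010101100
849 = 0001101010001
 OR → 1001111111101 = 5117

5117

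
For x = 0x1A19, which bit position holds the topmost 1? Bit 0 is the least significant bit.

12

0x1A19 = 1101000011001
The topmost 1 is at position 12 (since 2^12 = 4096 ≤ 6681 < 8192).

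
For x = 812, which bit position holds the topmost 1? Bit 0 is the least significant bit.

812 = 1100101100
The topmost 1 is at position 9 (since 2^9 = 512 ≤ 812 < 1024).

9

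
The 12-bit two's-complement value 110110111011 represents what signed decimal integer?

-581

pattern = 110110111011 (MSB is 1 ⇒ negative)
Invert: 001001000100, add 1 → 001001000101 = 581, so the value is -581.
(Equivalently: 3515 - 2^12 = 3515 - 4096 = -581.)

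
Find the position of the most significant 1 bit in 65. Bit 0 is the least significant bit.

6

65 = 1000001
The topmost 1 is at position 6 (since 2^6 = 64 ≤ 65 < 128).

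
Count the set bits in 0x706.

5

0x706 = 11100000110
Count the 1s: 1 + 1 + 1 + 1 + 1 = 5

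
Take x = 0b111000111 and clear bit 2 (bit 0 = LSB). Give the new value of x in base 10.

451

x = 111000111
bit 2 is currently 1; clear it via x & ~(1 << 2) = x & ~4
→ 111000011 = 451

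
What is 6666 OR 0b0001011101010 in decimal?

6890

6666 = 1101000001010
b = 0001011101010
 OR → 1101011101010 = 6890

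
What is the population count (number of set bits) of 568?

568 = 1000111000
Count the 1s: 1 + 1 + 1 + 1 = 4

4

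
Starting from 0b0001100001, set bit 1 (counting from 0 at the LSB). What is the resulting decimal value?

x = 0001100001
bit 1 is currently 0; set it via x | (1 << 1) = x | 2
→ 0001100011 = 99

99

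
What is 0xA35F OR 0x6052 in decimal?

58207

0xA35F = 1010001101011111
0x6052 = 0110000001010010
 OR → 1110001101011111 = 58207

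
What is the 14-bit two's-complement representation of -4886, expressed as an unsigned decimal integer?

4886 in 14 bits: 01001100010110
Invert: 10110011101001
Add 1:  10110011101010 = 11498
(Check: 2^14 - 4886 = 16384 - 4886 = 11498.)

11498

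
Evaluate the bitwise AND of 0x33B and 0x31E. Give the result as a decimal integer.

0x33B = 1100111011
0x31E = 1100011110
AND → 1100011010 = 794

794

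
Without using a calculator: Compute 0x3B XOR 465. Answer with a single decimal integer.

490

0x3B = 000111011
465 = 111010001
XOR → 111101010 = 490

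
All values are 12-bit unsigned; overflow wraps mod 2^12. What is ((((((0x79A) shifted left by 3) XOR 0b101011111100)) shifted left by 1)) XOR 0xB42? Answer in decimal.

0x79A = 011110011010
→ shifted left by 3 (mod 2^12) → 110011010000 = 3280
0b101011111100 = 101011111100
→ XOR → 011000101100 = 1580
→ shifted left by 1 (mod 2^12) → 110001011000 = 3160
0xB42 = 101101000010
→ XOR → 011100011010 = 1818

1818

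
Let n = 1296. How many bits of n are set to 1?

3

1296 = 10100010000
Count the 1s: 1 + 1 + 1 = 3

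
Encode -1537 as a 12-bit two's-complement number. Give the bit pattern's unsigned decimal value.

1537 in 12 bits: 011000000001
Invert: 100111111110
Add 1:  100111111111 = 2559
(Check: 2^12 - 1537 = 4096 - 1537 = 2559.)

2559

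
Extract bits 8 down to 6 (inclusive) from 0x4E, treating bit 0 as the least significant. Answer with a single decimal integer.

1

v = 001001110
Shift right by 6: 001
Mask low 3 bits: 001 = 1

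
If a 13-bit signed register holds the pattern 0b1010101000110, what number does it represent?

pattern = 1010101000110 (MSB is 1 ⇒ negative)
Invert: 0101010111001, add 1 → 0101010111010 = 2746, so the value is -2746.
(Equivalently: 5446 - 2^13 = 5446 - 8192 = -2746.)

-2746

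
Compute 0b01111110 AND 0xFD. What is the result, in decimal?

a = 01111110
0xFD = 11111101
AND → 01111100 = 124

124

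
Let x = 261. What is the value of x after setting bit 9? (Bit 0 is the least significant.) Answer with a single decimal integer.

x = 0100000101
bit 9 is currently 0; set it via x | (1 << 9) = x | 512
→ 1100000101 = 773

773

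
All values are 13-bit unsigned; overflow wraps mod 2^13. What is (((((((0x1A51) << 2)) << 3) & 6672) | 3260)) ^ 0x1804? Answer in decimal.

5816

0x1A51 = 1101001010001
→ << 2 (mod 2^13) → 0100101000100 = 2372
→ << 3 (mod 2^13) → 0101000100000 = 2592
6672 = 1101000010000
→ & → 0101000000000 = 2560
3260 = 0110010111100
→ | → 0111010111100 = 3772
0x1804 = 1100000000100
→ ^ → 1011010111000 = 5816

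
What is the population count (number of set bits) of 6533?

6533 = 1100110000101
Count the 1s: 1 + 1 + 1 + 1 + 1 + 1 = 6

6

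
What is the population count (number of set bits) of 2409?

2409 = 100101101001
Count the 1s: 1 + 1 + 1 + 1 + 1 + 1 = 6

6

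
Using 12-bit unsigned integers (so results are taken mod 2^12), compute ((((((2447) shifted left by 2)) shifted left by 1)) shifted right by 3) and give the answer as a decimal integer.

399

2447 = 100110001111
→ shifted left by 2 (mod 2^12) → 011000111100 = 1596
→ shifted left by 1 (mod 2^12) → 110001111000 = 3192
→ shifted right by 3 → 000110001111 = 399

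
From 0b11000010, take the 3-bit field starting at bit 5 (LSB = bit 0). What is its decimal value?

v = 11000010
Shift right by 5: 110
Mask low 3 bits: 110 = 6

6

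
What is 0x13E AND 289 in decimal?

0x13E = 100111110
289 = 100100001
AND → 100100000 = 288

288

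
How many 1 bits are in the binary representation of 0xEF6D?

0xEF6D = 1110111101101101
Count the 1s: 1 + 1 + 1 + 1 + 1 + 1 + 1 + 1 + 1 + 1 + 1 + 1 = 12

12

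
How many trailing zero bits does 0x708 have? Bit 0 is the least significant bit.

3

0x708 = 11100001000
Trailing zeros: 3, so the lowest set bit is bit 3 (value 8).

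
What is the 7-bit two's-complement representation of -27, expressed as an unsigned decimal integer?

101

27 in 7 bits: 0011011
Invert: 1100100
Add 1:  1100101 = 101
(Check: 2^7 - 27 = 128 - 27 = 101.)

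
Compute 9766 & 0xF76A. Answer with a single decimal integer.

9766 = 0010011000100110
0xF76A = 1111011101101010
AND → 0010011000100010 = 9762

9762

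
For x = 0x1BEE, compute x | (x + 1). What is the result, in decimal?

x = 1101111101110 = 7150
x + 1 = 1101111101111
OR    = 1101111101111 = 7151
(x | (x + 1) sets the lowest cleared bit.)

7151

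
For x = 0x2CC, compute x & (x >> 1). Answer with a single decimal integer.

x = 1011001100 = 716
x>>1 = 0101100110
AND  = 0001000100 = 68
(x & (x >> 1) has a 1 wherever x has two consecutive 1 bits.)

68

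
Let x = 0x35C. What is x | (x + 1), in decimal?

x = 1101011100 = 860
x + 1 = 1101011101
OR    = 1101011101 = 861
(x | (x + 1) sets the lowest cleared bit.)

861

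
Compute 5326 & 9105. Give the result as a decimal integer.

128

5326 = 01010011001110
9105 = 10001110010001
AND → 00000010000000 = 128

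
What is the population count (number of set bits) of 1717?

1717 = 11010110101
Count the 1s: 1 + 1 + 1 + 1 + 1 + 1 + 1 = 7

7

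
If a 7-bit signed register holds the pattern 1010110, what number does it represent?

-42

pattern = 1010110 (MSB is 1 ⇒ negative)
Invert: 0101001, add 1 → 0101010 = 42, so the value is -42.
(Equivalently: 86 - 2^7 = 86 - 128 = -42.)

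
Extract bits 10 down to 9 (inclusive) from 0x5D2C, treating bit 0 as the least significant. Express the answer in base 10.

v = 101110100101100
Shift right by 9: 101110
Mask low 2 bits: 10 = 2

2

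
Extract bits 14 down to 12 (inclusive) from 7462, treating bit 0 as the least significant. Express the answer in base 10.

1

v = 001110100100110
Shift right by 12: 001
Mask low 3 bits: 001 = 1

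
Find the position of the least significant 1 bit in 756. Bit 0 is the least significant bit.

2

756 = 1011110100
Trailing zeros: 2, so the lowest set bit is bit 2 (value 4).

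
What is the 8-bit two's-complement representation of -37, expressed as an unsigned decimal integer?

219

37 in 8 bits: 00100101
Invert: 11011010
Add 1:  11011011 = 219
(Check: 2^8 - 37 = 256 - 37 = 219.)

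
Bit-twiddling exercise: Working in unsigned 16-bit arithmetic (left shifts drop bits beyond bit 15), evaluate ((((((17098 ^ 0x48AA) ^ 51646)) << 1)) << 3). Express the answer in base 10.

17098 = 0100001011001010
0x48AA = 0100100010101010
→ ^ → 0000101001100000 = 2656
51646 = 1100100110111110
→ ^ → 1100001111011110 = 50142
→ << 1 (mod 2^16) → 1000011110111100 = 34748
→ << 3 (mod 2^16) → 0011110111100000 = 15840

15840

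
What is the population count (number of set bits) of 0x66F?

0x66F = 11001101111
Count the 1s: 1 + 1 + 1 + 1 + 1 + 1 + 1 + 1 = 8

8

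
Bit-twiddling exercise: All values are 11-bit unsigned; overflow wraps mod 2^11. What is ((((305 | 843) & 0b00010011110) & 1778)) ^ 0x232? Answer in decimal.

305 = 00100110001
843 = 01101001011
→ | → 01101111011 = 891
0b00010011110 = 00010011110
→ & → 00000011010 = 26
1778 = 11011110010
→ & → 00000010010 = 18
0x232 = 01000110010
→ ^ → 01000100000 = 544

544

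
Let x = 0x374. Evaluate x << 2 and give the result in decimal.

0x374 = 001101110100
shift left by 2 → 110111010000 = 3536
(equivalently, 884 × 2^2 = 884 × 4)

3536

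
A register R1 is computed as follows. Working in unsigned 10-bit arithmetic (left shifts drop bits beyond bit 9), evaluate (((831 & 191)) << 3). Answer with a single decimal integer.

831 = 1100111111
191 = 0010111111
→ & → 0000111111 = 63
→ << 3 (mod 2^10) → 0111111000 = 504

504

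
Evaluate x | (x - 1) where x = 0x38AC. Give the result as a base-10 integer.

x = 11100010101100 = 14508
x - 1 = 11100010101011
OR    = 11100010101111 = 14511
(x | (x - 1) sets all bits below the lowest set bit.)

14511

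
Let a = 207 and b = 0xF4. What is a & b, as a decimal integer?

196

207 = 11001111
0xF4 = 11110100
AND → 11000100 = 196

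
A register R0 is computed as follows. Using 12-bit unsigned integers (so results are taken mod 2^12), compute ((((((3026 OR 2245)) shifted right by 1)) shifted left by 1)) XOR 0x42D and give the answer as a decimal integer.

3026 = 101111010010
2245 = 100011000101
→ OR → 101111010111 = 3031
→ shifted right by 1 → 010111101011 = 1515
→ shifted left by 1 (mod 2^12) → 101111010110 = 3030
0x42D = 010000101101
→ XOR → 111111111011 = 4091

4091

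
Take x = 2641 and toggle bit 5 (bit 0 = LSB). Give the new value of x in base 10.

x = 0101001010001
bit 5 is currently 0; toggle it via x ^ (1 << 5) = x ^ 32
→ 0101001110001 = 2673

2673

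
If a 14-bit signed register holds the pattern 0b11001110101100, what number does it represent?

-3156

pattern = 11001110101100 (MSB is 1 ⇒ negative)
Invert: 00110001010011, add 1 → 00110001010100 = 3156, so the value is -3156.
(Equivalently: 13228 - 2^14 = 13228 - 16384 = -3156.)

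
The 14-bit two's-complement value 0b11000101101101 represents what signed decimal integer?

-3731

pattern = 11000101101101 (MSB is 1 ⇒ negative)
Invert: 00111010010010, add 1 → 00111010010011 = 3731, so the value is -3731.
(Equivalently: 12653 - 2^14 = 12653 - 16384 = -3731.)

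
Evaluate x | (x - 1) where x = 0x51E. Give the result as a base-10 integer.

1311

x = 10100011110 = 1310
x - 1 = 10100011101
OR    = 10100011111 = 1311
(x | (x - 1) sets all bits below the lowest set bit.)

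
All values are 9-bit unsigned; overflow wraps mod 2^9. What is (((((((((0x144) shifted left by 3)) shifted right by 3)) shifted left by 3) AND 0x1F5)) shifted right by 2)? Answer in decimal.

0x144 = 101000100
→ shifted left by 3 (mod 2^9) → 000100000 = 32
→ shifted right by 3 → 000000100 = 4
→ shifted left by 3 (mod 2^9) → 000100000 = 32
0x1F5 = 111110101
→ AND → 000100000 = 32
→ shifted right by 2 → 000001000 = 8

8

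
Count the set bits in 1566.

1566 = 11000011110
Count the 1s: 1 + 1 + 1 + 1 + 1 + 1 = 6

6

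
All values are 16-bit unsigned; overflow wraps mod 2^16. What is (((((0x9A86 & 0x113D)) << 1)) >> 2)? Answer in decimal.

2050

0x9A86 = 1001101010000110
0x113D = 0001000100111101
→ & → 0001000000000100 = 4100
→ << 1 (mod 2^16) → 0010000000001000 = 8200
→ >> 2 → 0000100000000010 = 2050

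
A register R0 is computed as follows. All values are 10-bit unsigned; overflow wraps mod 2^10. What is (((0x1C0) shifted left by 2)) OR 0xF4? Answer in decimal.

0x1C0 = 0111000000
→ shifted left by 2 (mod 2^10) → 1100000000 = 768
0xF4 = 0011110100
→ OR → 1111110100 = 1012

1012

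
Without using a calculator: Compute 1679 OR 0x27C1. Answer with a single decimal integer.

1679 = 00011010001111
0x27C1 = 10011111000001
 OR → 10011111001111 = 10191

10191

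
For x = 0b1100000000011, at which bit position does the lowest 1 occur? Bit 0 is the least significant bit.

0

0b1100000000011 = 1100000000011
Trailing zeros: 0, so the lowest set bit is bit 0 (value 1).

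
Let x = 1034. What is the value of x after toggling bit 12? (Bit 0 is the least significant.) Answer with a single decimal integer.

x = 0010000001010
bit 12 is currently 0; toggle it via x ^ (1 << 12) = x ^ 4096
→ 1010000001010 = 5130

5130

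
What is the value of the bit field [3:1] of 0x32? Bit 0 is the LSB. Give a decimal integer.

1

v = 000000110010
Shift right by 1: 00000011001
Mask low 3 bits: 001 = 1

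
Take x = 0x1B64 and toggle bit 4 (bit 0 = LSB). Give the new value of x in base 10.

x = 001101101100100
bit 4 is currently 0; toggle it via x ^ (1 << 4) = x ^ 16
→ 001101101110100 = 7028

7028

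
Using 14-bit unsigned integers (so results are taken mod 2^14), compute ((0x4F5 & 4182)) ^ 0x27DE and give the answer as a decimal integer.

10122

0x4F5 = 00010011110101
4182 = 01000001010110
→ & → 00000001010100 = 84
0x27DE = 10011111011110
→ ^ → 10011110001010 = 10122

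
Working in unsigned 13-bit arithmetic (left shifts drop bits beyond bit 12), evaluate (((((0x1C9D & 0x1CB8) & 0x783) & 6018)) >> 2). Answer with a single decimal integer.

288

0x1C9D = 1110010011101
0x1CB8 = 1110010111000
→ & → 1110010011000 = 7320
0x783 = 0011110000011
→ & → 0010010000000 = 1152
6018 = 1011110000010
→ & → 0010010000000 = 1152
→ >> 2 → 0000100100000 = 288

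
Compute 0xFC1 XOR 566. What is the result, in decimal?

0xFC1 = 111111000001
566 = 001000110110
XOR → 110111110111 = 3575

3575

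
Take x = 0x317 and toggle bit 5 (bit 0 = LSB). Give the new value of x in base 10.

x = 001100010111
bit 5 is currently 0; toggle it via x ^ (1 << 5) = x ^ 32
→ 001100110111 = 823

823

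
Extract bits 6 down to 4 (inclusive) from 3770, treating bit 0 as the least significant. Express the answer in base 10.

v = 111010111010
Shift right by 4: 11101011
Mask low 3 bits: 011 = 3

3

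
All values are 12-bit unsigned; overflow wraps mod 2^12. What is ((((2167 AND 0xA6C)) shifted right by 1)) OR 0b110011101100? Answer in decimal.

2167 = 100001110111
0xA6C = 101001101100
→ AND → 100001100100 = 2148
→ shifted right by 1 → 010000110010 = 1074
0b110011101100 = 110011101100
→ OR → 110011111110 = 3326

3326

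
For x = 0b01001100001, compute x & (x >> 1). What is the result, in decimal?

x = 1001100001 = 609
x>>1 = 0100110000
AND  = 0000100000 = 32
(x & (x >> 1) has a 1 wherever x has two consecutive 1 bits.)

32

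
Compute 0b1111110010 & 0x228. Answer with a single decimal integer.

544

a = 1111110010
0x228 = 1000101000
AND → 1000100000 = 544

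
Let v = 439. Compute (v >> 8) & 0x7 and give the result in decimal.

1

v = 00110110111
Shift right by 8: 001
Mask low 3 bits: 001 = 1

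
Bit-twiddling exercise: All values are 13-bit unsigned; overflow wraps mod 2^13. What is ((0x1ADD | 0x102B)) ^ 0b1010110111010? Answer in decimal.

3909

0x1ADD = 1101011011101
0x102B = 1000000101011
→ | → 1101011111111 = 6911
0b1010110111010 = 1010110111010
→ ^ → 0111101000101 = 3909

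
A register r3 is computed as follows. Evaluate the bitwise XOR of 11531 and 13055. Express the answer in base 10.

8180

11531 = 10110100001011
13055 = 11001011111111
XOR → 01111111110100 = 8180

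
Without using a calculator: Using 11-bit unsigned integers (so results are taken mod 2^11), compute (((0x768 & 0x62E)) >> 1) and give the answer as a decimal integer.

0x768 = 11101101000
0x62E = 11000101110
→ & → 11000101000 = 1576
→ >> 1 → 01100010100 = 788

788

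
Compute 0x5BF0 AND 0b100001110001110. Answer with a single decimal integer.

17280

0x5BF0 = 101101111110000
b = 100001110001110
AND → 100001110000000 = 17280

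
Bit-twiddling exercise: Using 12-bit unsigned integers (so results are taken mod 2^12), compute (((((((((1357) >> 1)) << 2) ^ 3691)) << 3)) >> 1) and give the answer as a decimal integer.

1357 = 010101001101
→ >> 1 → 001010100110 = 678
→ << 2 (mod 2^12) → 101010011000 = 2712
3691 = 111001101011
→ ^ → 010011110011 = 1267
→ << 3 (mod 2^12) → 011110011000 = 1944
→ >> 1 → 001111001100 = 972

972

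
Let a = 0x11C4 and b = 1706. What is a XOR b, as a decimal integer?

5998

0x11C4 = 1000111000100
1706 = 0011010101010
XOR → 1011101101110 = 5998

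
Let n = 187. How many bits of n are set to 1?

187 = 10111011
Count the 1s: 1 + 1 + 1 + 1 + 1 + 1 = 6

6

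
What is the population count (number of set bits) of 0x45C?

0x45C = 10001011100
Count the 1s: 1 + 1 + 1 + 1 + 1 = 5

5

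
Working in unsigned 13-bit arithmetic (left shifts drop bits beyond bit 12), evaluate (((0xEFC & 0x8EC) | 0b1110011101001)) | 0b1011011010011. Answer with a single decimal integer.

7935

0xEFC = 0111011111100
0x8EC = 0100011101100
→ & → 0100011101100 = 2284
0b1110011101001 = 1110011101001
→ | → 1110011101101 = 7405
0b1011011010011 = 1011011010011
→ | → 1111011111111 = 7935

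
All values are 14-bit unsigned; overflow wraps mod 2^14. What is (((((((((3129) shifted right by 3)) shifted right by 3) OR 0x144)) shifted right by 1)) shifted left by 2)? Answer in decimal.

744

3129 = 00110000111001
→ shifted right by 3 → 00000110000111 = 391
→ shifted right by 3 → 00000000110000 = 48
0x144 = 00000101000100
→ OR → 00000101110100 = 372
→ shifted right by 1 → 00000010111010 = 186
→ shifted left by 2 (mod 2^14) → 00001011101000 = 744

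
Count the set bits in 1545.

4

1545 = 11000001001
Count the 1s: 1 + 1 + 1 + 1 = 4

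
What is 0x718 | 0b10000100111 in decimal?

1855

0x718 = 11100011000
b = 10000100111
 OR → 11100111111 = 1855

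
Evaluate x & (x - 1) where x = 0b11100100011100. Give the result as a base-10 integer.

x = 11100100011100 = 14620
x - 1 = 11100100011011
AND   = 11100100011000 = 14616
(x & (x - 1) clears the lowest set bit of x.)

14616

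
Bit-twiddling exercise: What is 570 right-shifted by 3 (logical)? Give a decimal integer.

71

570 = 1000111010
shift right by 3 → 0001000111 = 71
(equivalently, floor(570 / 8))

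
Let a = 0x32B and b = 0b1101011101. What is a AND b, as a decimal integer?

0x32B = 1100101011
b = 1101011101
AND → 1100001001 = 777

777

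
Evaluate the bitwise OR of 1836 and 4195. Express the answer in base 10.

5999

1836 = 0011100101100
4195 = 1000001100011
 OR → 1011101101111 = 5999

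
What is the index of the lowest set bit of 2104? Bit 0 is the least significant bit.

2104 = 100000111000
Trailing zeros: 3, so the lowest set bit is bit 3 (value 8).

3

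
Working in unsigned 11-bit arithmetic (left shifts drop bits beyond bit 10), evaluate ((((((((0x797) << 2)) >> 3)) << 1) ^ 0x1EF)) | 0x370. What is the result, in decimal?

0x797 = 11110010111
→ << 2 (mod 2^11) → 11001011100 = 1628
→ >> 3 → 00011001011 = 203
→ << 1 (mod 2^11) → 00110010110 = 406
0x1EF = 00111101111
→ ^ → 00001111001 = 121
0x370 = 01101110000
→ | → 01101111001 = 889

889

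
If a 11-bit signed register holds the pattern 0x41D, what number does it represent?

-995

pattern = 10000011101 (MSB is 1 ⇒ negative)
Invert: 01111100010, add 1 → 01111100011 = 995, so the value is -995.
(Equivalently: 1053 - 2^11 = 1053 - 2048 = -995.)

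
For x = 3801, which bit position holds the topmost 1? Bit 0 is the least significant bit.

11

3801 = 111011011001
The topmost 1 is at position 11 (since 2^11 = 2048 ≤ 3801 < 4096).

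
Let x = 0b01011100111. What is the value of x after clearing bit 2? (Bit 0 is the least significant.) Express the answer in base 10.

x = 01011100111
bit 2 is currently 1; clear it via x & ~(1 << 2) = x & ~4
→ 01011100011 = 739

739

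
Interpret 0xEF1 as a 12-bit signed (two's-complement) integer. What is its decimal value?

pattern = 111011110001 (MSB is 1 ⇒ negative)
Invert: 000100001110, add 1 → 000100001111 = 271, so the value is -271.
(Equivalently: 3825 - 2^12 = 3825 - 4096 = -271.)

-271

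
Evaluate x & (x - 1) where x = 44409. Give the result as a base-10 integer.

x = 1010110101111001 = 44409
x - 1 = 1010110101111000
AND   = 1010110101111000 = 44408
(x & (x - 1) clears the lowest set bit of x.)

44408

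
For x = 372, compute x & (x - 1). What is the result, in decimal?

x = 101110100 = 372
x - 1 = 101110011
AND   = 101110000 = 368
(x & (x - 1) clears the lowest set bit of x.)

368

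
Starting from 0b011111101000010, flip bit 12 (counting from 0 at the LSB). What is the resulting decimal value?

12098

x = 011111101000010
bit 12 is currently 1; toggle it via x ^ (1 << 12) = x ^ 4096
→ 010111101000010 = 12098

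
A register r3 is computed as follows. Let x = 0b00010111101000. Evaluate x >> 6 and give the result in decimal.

x = 10111101000
shift right by 6 → 00000010111 = 23
(equivalently, floor(1512 / 64))

23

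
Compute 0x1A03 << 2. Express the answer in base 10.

26636

0x1A03 = 001101000000011
shift left by 2 → 110100000001100 = 26636
(equivalently, 6659 × 2^2 = 6659 × 4)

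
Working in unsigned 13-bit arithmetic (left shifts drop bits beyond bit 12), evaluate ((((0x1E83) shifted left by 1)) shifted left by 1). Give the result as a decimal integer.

6668

0x1E83 = 1111010000011
→ shifted left by 1 (mod 2^13) → 1110100000110 = 7430
→ shifted left by 1 (mod 2^13) → 1101000001100 = 6668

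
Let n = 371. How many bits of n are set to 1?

6

371 = 101110011
Count the 1s: 1 + 1 + 1 + 1 + 1 + 1 = 6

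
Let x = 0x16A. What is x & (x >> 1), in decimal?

32

x = 101101010 = 362
x>>1 = 010110101
AND  = 000100000 = 32
(x & (x >> 1) has a 1 wherever x has two consecutive 1 bits.)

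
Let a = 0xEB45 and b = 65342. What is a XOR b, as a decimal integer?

5243

0xEB45 = 1110101101000101
65342 = 1111111100111110
XOR → 0001010001111011 = 5243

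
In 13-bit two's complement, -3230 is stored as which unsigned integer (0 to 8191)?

3230 in 13 bits: 0110010011110
Invert: 1001101100001
Add 1:  1001101100010 = 4962
(Check: 2^13 - 3230 = 8192 - 3230 = 4962.)

4962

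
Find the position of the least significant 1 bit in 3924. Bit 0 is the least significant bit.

2

3924 = 111101010100
Trailing zeros: 2, so the lowest set bit is bit 2 (value 4).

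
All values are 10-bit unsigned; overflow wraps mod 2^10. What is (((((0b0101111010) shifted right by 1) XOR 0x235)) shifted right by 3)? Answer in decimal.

0b0101111010 = 0101111010
→ shifted right by 1 → 0010111101 = 189
0x235 = 1000110101
→ XOR → 1010001000 = 648
→ shifted right by 3 → 0001010001 = 81

81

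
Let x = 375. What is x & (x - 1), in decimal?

x = 101110111 = 375
x - 1 = 101110110
AND   = 101110110 = 374
(x & (x - 1) clears the lowest set bit of x.)

374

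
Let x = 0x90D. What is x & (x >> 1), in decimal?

x = 100100001101 = 2317
x>>1 = 010010000110
AND  = 000000000100 = 4
(x & (x >> 1) has a 1 wherever x has two consecutive 1 bits.)

4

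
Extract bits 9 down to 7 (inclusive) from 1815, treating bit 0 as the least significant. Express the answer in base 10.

v = 11100010111
Shift right by 7: 1110
Mask low 3 bits: 110 = 6

6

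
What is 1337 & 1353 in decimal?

1289

1337 = 10100111001
1353 = 10101001001
AND → 10100001001 = 1289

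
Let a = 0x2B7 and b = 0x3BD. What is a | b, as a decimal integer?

959

0x2B7 = 1010110111
0x3BD = 1110111101
 OR → 1110111111 = 959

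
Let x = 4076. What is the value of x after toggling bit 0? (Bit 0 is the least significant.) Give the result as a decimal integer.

x = 111111101100
bit 0 is currently 0; toggle it via x ^ (1 << 0) = x ^ 1
→ 111111101101 = 4077

4077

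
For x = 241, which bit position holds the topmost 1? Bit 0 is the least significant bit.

241 = 11110001
The topmost 1 is at position 7 (since 2^7 = 128 ≤ 241 < 256).

7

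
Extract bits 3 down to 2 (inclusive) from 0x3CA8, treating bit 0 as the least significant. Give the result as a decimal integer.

v = 011110010101000
Shift right by 2: 0111100101010
Mask low 2 bits: 10 = 2

2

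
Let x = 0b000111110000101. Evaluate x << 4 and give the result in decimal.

x = 0000111110000101
shift left by 4 → 1111100001010000 = 63568
(equivalently, 3973 × 2^4 = 3973 × 16)

63568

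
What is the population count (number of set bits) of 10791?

10791 = 10101000100111
Count the 1s: 1 + 1 + 1 + 1 + 1 + 1 + 1 = 7

7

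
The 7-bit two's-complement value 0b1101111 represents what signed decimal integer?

-17

pattern = 1101111 (MSB is 1 ⇒ negative)
Invert: 0010000, add 1 → 0010001 = 17, so the value is -17.
(Equivalently: 111 - 2^7 = 111 - 128 = -17.)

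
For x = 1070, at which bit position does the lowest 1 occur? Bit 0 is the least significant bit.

1

1070 = 10000101110
Trailing zeros: 1, so the lowest set bit is bit 1 (value 2).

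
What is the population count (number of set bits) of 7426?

5

7426 = 1110100000010
Count the 1s: 1 + 1 + 1 + 1 + 1 = 5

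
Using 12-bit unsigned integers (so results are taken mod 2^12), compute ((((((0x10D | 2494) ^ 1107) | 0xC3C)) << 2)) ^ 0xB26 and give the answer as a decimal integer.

3286

0x10D = 000100001101
2494 = 100110111110
→ | → 100110111111 = 2495
1107 = 010001010011
→ ^ → 110111101100 = 3564
0xC3C = 110000111100
→ | → 110111111100 = 3580
→ << 2 (mod 2^12) → 011111110000 = 2032
0xB26 = 101100100110
→ ^ → 110011010110 = 3286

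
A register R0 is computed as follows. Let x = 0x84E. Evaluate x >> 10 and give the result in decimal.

2

0x84E = 100001001110
shift right by 10 → 000000000010 = 2
(equivalently, floor(2126 / 1024))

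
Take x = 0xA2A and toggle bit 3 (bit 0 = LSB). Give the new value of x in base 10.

2594

x = 000101000101010
bit 3 is currently 1; toggle it via x ^ (1 << 3) = x ^ 8
→ 000101000100010 = 2594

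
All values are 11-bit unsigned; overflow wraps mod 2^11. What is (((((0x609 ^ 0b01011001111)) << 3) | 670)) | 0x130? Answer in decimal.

0x609 = 11000001001
0b01011001111 = 01011001111
→ ^ → 10011000110 = 1222
→ << 3 (mod 2^11) → 11000110000 = 1584
670 = 01010011110
→ | → 11010111110 = 1726
0x130 = 00100110000
→ | → 11110111110 = 1982

1982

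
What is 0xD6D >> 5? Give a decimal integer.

107

0xD6D = 110101101101
shift right by 5 → 000001101011 = 107
(equivalently, floor(3437 / 32))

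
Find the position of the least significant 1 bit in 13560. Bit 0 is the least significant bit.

3

13560 = 11010011111000
Trailing zeros: 3, so the lowest set bit is bit 3 (value 8).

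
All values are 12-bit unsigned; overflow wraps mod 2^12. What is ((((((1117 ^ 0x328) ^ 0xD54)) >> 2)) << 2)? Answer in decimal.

1117 = 010001011101
0x328 = 001100101000
→ ^ → 011101110101 = 1909
0xD54 = 110101010100
→ ^ → 101000100001 = 2593
→ >> 2 → 001010001000 = 648
→ << 2 (mod 2^12) → 101000100000 = 2592

2592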